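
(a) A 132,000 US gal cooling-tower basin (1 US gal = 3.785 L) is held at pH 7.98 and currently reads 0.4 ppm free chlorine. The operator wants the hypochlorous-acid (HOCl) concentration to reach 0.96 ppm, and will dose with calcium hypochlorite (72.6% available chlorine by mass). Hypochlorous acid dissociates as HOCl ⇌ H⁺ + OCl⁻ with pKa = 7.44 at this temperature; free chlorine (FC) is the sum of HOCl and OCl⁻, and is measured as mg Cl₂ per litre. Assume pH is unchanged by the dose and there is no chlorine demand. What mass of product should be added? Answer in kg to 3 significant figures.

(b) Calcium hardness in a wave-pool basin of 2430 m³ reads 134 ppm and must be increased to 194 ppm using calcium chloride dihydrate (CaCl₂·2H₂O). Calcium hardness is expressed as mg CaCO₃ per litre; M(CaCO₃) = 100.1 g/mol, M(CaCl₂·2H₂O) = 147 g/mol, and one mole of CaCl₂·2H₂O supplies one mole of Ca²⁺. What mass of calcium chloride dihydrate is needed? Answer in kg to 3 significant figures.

(a) Volume: 132,000 US gal × 3.785 L/gal = 499,620 L.
(a) [OCl⁻]/[HOCl] = 10^(pH − pKa) = 10^(7.98 − 7.44) = 3.467; fraction as HOCl = 1/(1 + 3.467) = 0.2238.
(a) Free chlorine required for 0.96 ppm HOCl: 0.96 / 0.2238 = 4.289 ppm.
(a) FC to add: 4.289 − 0.4 = 3.889 mg/L as Cl₂.
(a) Cl₂ equivalent: 3.889 mg/L × 499,620 L = 1943 g.
(a) Product at 72.6% available Cl: 1943 / 0.726 = 2676 g.

(b) Volume: 2430 m³ = 2,430,000 L.
(b) Hardness to add: (194 − 134) = 60 mg/L as CaCO₃ × 2,430,000 L = 145,800 g as CaCO₃.
(b) Moles of Ca²⁺ (1 mol Ca²⁺ ≡ 1 mol CaCO₃): 145,800 / 100.1 g/mol = 1457 mol.
(b) Mass of CaCl₂·2H₂O: 1457 × 147 = 214,100 g.

(a) 2.68 kg; (b) 214 kg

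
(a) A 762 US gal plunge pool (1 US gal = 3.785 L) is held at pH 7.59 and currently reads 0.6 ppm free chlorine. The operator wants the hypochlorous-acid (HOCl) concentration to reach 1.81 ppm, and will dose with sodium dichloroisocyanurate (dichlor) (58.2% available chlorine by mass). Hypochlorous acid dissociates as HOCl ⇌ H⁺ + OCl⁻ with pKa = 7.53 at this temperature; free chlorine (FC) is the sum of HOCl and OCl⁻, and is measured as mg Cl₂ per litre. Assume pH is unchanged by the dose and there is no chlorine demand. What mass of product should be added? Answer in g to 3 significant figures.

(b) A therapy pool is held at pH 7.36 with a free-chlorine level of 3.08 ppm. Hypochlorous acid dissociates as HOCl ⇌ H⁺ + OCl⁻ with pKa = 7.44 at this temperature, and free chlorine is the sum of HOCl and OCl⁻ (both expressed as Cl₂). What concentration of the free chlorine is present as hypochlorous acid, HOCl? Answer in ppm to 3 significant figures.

(a) Volume: 762 US gal × 3.785 L/gal = 2,884 L.
(a) [OCl⁻]/[HOCl] = 10^(pH − pKa) = 10^(7.59 − 7.53) = 1.148; fraction as HOCl = 1/(1 + 1.148) = 0.4655.
(a) Free chlorine required for 1.81 ppm HOCl: 1.81 / 0.4655 = 3.888 ppm.
(a) FC to add: 3.888 − 0.6 = 3.288 mg/L as Cl₂.
(a) Cl₂ equivalent: 3.288 mg/L × 2,884 L = 9.484 g.
(a) Product at 58.2% available Cl: 9.484 / 0.582 = 16.29 g.

(b) [OCl⁻]/[HOCl] = 10^(pH − pKa) = 10^(7.36 − 7.44) = 10^-0.08 = 0.8318.
(b) Fraction as HOCl = 1 / (1 + 0.8318) = 0.5459.
(b) HOCl = 0.5459 × 3.08 ppm = 1.681 ppm.

(a) 16.3 g; (b) 1.68 ppm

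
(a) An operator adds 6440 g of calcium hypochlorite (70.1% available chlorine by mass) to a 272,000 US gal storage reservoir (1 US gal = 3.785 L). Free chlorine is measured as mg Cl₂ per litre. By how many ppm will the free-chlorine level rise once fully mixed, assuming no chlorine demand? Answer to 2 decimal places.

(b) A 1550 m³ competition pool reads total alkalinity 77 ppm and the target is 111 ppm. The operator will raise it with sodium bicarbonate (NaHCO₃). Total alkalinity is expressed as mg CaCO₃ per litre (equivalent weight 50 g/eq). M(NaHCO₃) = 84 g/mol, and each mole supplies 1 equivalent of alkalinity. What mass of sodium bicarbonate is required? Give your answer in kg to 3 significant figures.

(a) Volume: 272,000 US gal × 3.785 L/gal = 1,029,520 L.
(a) Available chlorine delivered: 6440 g × 0.701 = 4514 g as Cl₂.
(a) Concentration rise: 4514 g / 1,029,520 L = 4.385 mg/L = 4.38 ppm.

(b) Volume: 1550 m³ = 1,550,000 L.
(b) Alkalinity to add: (111 − 77) = 34 mg/L as CaCO₃ × 1,550,000 L = 52,700 g as CaCO₃.
(b) Equivalents: 52,700 g ÷ 50 g/eq = 1054 eq.
(b) NaHCO₃ supplies 1 eq per mole → 1054 mol.
(b) Mass: 1054 mol × 84 g/mol = 88,540 g.

(a) 4.38 ppm; (b) 88.5 kg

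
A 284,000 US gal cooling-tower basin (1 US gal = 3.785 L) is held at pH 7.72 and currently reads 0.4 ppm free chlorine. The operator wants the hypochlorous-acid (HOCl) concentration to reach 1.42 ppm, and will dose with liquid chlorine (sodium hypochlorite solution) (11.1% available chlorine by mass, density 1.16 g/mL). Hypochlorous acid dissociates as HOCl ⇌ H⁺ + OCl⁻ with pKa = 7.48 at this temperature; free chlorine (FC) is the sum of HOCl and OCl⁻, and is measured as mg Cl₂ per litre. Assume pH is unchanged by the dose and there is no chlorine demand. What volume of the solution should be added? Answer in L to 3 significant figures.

Volume: 284,000 US gal × 3.785 L/gal = 1,074,940 L.
[OCl⁻]/[HOCl] = 10^(pH − pKa) = 10^(7.72 − 7.48) = 1.738; fraction as HOCl = 1/(1 + 1.738) = 0.3653.
Free chlorine required for 1.42 ppm HOCl: 1.42 / 0.3653 = 3.888 ppm.
FC to add: 3.888 − 0.4 = 3.488 mg/L as Cl₂.
Cl₂ equivalent: 3.488 mg/L × 1,074,940 L = 3749 g.
Product at 11.1% available Cl: 3749 / 0.111 = 33,780 g.
Volume: 33,780 g ÷ 1.16 g/mL = 29,120 mL.

29.1 L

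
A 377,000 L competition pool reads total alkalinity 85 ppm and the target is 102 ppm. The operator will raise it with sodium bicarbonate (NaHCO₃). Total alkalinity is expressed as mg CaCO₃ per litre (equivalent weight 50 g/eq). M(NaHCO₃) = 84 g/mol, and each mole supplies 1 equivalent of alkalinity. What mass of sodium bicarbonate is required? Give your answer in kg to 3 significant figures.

10.8 kg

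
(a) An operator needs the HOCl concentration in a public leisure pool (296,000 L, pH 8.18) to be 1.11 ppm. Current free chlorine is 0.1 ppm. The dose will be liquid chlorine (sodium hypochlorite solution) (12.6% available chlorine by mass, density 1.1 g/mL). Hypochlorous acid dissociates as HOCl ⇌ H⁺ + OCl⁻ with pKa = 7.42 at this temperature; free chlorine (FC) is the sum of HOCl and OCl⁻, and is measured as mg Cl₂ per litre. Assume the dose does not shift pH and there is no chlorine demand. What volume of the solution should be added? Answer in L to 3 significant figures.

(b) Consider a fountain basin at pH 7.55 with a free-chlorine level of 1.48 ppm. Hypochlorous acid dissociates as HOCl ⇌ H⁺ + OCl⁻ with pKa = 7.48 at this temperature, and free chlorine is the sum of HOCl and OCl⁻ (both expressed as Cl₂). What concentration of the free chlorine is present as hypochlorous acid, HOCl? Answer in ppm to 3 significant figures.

(a) [OCl⁻]/[HOCl] = 10^(pH − pKa) = 10^(8.18 − 7.42) = 5.754; fraction as HOCl = 1/(1 + 5.754) = 0.1481.
(a) Free chlorine required for 1.11 ppm HOCl: 1.11 / 0.1481 = 7.497 ppm.
(a) FC to add: 7.497 − 0.1 = 7.397 mg/L as Cl₂.
(a) Cl₂ equivalent: 7.397 mg/L × 296,000 L = 2190 g.
(a) Product at 12.6% available Cl: 2190 / 0.126 = 17,380 g.
(a) Volume: 17,380 g ÷ 1.1 g/mL = 15,800 mL.

(b) [OCl⁻]/[HOCl] = 10^(pH − pKa) = 10^(7.55 − 7.48) = 10^0.07 = 1.175.
(b) Fraction as HOCl = 1 / (1 + 1.175) = 0.4598.
(b) HOCl = 0.4598 × 1.48 ppm = 0.6805 ppm.

(a) 15.8 L; (b) 0.680 ppm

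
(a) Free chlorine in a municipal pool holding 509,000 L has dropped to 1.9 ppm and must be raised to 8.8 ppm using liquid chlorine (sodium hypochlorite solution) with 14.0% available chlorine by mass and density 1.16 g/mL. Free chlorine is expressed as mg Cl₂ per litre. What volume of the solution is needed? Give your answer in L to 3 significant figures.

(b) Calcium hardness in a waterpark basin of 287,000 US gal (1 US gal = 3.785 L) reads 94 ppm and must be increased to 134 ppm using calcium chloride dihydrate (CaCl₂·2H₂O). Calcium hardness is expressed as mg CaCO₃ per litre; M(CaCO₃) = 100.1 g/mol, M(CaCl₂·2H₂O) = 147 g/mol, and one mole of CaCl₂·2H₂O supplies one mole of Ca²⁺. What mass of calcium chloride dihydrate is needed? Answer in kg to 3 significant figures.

(a) 21.6 L; (b) 63.8 kg

(a) Chlorine deficit: 8.8 − 1.9 = 6.9 ppm = 6.9 mg/L as Cl₂.
(a) Cl₂ equivalent needed: 6.9 mg/L × 509,000 L = 3,512,000 mg = 3512 g.
(a) Product at 14.0% available chlorine: 3512 / 0.14 = 25,090 g.
(a) Volume at density 1.16 g/mL: 25,090 g ÷ 1.16 g/mL = 21,630 mL.

(b) Volume: 287,000 US gal × 3.785 L/gal = 1,086,295 L.
(b) Hardness to add: (134 − 94) = 40 mg/L as CaCO₃ × 1,086,295 L = 43,450 g as CaCO₃.
(b) Moles of Ca²⁺ (1 mol Ca²⁺ ≡ 1 mol CaCO₃): 43,450 / 100.1 g/mol = 434.1 mol.
(b) Mass of CaCl₂·2H₂O: 434.1 × 147 = 63,810 g.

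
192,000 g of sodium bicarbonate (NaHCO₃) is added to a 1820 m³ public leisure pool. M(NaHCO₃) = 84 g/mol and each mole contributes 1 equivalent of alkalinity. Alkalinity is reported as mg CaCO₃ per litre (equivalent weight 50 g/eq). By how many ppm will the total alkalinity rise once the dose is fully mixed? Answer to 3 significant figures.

62.8 ppm

Volume: 1820 m³ = 1,820,000 L.
Moles of NaHCO₃: 192,000 g ÷ 84 g/mol = 2286 mol → 2286 eq of alkalinity.
As CaCO₃: 2286 eq × 50 g/eq = 114,300 g.
Rise: 114,300 g / 1,820,000 L × 1000 = 62.79 mg/L.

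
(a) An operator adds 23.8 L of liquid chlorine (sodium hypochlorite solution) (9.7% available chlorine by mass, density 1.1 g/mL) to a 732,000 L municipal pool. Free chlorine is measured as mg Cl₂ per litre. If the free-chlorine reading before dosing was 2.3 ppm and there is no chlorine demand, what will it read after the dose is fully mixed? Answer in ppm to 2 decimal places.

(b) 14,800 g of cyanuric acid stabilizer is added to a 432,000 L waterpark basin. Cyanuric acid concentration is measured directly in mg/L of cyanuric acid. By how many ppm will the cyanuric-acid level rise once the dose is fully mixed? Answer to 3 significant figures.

(a) 5.77 ppm; (b) 34.3 ppm

(a) Mass of solution: 23.8 L × 1000 mL/L × 1.1 g/mL = 26,180 g.
(a) Available chlorine delivered: 26,180 g × 0.097 = 2539 g as Cl₂.
(a) Concentration rise: 2539 g / 732,000 L = 3.469 mg/L = 3.47 ppm.
(a) Final FC: 2.3 + 3.47 = 5.77 ppm.

(b) Rise: 14,800 g / 432,000 L × 1000 = 34.26 mg/L.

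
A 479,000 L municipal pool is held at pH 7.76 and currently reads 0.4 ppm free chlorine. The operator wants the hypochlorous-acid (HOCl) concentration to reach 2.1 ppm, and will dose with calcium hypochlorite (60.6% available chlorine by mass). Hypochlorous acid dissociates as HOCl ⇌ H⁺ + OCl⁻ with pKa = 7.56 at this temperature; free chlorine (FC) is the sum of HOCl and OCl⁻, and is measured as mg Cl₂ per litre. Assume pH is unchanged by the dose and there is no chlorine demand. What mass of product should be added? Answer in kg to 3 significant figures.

3.97 kg

[OCl⁻]/[HOCl] = 10^(pH − pKa) = 10^(7.76 − 7.56) = 1.585; fraction as HOCl = 1/(1 + 1.585) = 0.3869.
Free chlorine required for 2.1 ppm HOCl: 2.1 / 0.3869 = 5.428 ppm.
FC to add: 5.428 − 0.4 = 5.028 mg/L as Cl₂.
Cl₂ equivalent: 5.028 mg/L × 479,000 L = 2409 g.
Product at 60.6% available Cl: 2409 / 0.606 = 3974 g.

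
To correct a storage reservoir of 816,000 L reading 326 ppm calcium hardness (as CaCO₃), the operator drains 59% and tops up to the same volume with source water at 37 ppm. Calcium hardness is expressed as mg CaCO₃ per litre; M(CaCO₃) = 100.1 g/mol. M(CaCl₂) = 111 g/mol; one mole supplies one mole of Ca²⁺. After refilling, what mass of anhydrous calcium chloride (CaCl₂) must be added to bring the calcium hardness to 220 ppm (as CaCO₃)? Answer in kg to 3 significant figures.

After draining 59% and refilling: 326 × 0.41 + 37 × 0.59 = 155.49 ppm.
Deficit to target: 220 − 155.49 = 64.51 mg/L.
As CaCO₃: 64.51 mg/L × 816,000 L = 52,640 g; ÷ 100.1 = 525.9 mol Ca²⁺.
Mass: 525.9 × 111 = 58,370 g.

58.4 kg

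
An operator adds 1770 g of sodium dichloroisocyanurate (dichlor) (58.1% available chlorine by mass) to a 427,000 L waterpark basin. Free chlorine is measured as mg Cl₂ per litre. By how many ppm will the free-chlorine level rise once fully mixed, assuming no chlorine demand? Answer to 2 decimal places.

2.41 ppm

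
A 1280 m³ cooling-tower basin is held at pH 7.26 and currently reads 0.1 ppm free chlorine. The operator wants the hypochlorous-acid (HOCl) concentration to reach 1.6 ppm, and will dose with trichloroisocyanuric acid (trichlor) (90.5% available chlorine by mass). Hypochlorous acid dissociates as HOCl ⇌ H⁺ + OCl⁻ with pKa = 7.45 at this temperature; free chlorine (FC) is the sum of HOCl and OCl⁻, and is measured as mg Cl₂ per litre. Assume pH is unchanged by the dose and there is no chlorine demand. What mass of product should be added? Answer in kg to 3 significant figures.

Volume: 1280 m³ = 1,280,000 L.
[OCl⁻]/[HOCl] = 10^(pH − pKa) = 10^(7.26 − 7.45) = 0.6457; fraction as HOCl = 1/(1 + 0.6457) = 0.6077.
Free chlorine required for 1.6 ppm HOCl: 1.6 / 0.6077 = 2.633 ppm.
FC to add: 2.633 − 0.1 = 2.533 mg/L as Cl₂.
Cl₂ equivalent: 2.533 mg/L × 1,280,000 L = 3242 g.
Product at 90.5% available Cl: 3242 / 0.905 = 3583 g.

3.58 kg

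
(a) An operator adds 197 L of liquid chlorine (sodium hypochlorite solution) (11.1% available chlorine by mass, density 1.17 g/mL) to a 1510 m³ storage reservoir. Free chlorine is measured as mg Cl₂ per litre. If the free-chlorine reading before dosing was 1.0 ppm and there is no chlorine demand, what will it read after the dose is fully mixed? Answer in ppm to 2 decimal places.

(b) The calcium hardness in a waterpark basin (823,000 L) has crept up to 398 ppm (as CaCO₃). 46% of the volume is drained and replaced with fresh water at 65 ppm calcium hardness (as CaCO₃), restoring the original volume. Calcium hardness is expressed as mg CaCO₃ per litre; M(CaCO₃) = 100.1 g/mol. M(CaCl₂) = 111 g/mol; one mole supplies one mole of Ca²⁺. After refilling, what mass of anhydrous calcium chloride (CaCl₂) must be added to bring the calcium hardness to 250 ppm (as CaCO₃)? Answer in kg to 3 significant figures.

(a) 17.94 ppm; (b) 4.73 kg

(a) Volume: 1510 m³ = 1,510,000 L.
(a) Mass of solution: 197 L × 1000 mL/L × 1.17 g/mL = 230,500 g.
(a) Available chlorine delivered: 230,500 g × 0.111 = 25,580 g as Cl₂.
(a) Concentration rise: 25,580 g / 1,510,000 L = 16.94 mg/L = 16.94 ppm.
(a) Final FC: 1.0 + 16.94 = 17.94 ppm.

(b) After draining 46% and refilling: 398 × 0.54 + 65 × 0.46 = 244.82 ppm.
(b) Deficit to target: 250 − 244.82 = 5.18 mg/L.
(b) As CaCO₃: 5.18 mg/L × 823,000 L = 4263 g; ÷ 100.1 = 42.59 mol Ca²⁺.
(b) Mass: 42.59 × 111 = 4727 g.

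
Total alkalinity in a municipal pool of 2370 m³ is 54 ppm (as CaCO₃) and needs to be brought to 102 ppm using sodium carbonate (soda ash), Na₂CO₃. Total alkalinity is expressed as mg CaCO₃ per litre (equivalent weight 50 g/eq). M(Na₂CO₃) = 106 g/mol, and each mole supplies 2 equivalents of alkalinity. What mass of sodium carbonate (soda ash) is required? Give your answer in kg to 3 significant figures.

121 kg

Volume: 2370 m³ = 2,370,000 L.
Alkalinity to add: (102 − 54) = 48 mg/L as CaCO₃ × 2,370,000 L = 113,800 g as CaCO₃.
Equivalents: 113,800 g ÷ 50 g/eq = 2275 eq.
Each mole of Na₂CO₃ supplies 2 eq, so 2275 / 2 = 1138 mol.
Mass: 1138 mol × 106 g/mol = 120,600 g.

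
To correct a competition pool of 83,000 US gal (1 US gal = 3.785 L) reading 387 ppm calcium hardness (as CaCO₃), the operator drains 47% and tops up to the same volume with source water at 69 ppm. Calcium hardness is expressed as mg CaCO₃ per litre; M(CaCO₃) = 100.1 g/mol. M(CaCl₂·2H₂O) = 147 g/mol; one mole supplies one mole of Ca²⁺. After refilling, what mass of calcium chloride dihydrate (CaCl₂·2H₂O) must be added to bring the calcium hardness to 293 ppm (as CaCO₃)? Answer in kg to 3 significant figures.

Volume: 83,000 US gal × 3.785 L/gal = 314,155 L.
After draining 47% and refilling: 387 × 0.53 + 69 × 0.47 = 237.54 ppm.
Deficit to target: 293 − 237.54 = 55.46 mg/L.
As CaCO₃: 55.46 mg/L × 314,155 L = 17,420 g; ÷ 100.1 = 174.1 mol Ca²⁺.
Mass: 174.1 × 147 = 25,590 g.

25.6 kg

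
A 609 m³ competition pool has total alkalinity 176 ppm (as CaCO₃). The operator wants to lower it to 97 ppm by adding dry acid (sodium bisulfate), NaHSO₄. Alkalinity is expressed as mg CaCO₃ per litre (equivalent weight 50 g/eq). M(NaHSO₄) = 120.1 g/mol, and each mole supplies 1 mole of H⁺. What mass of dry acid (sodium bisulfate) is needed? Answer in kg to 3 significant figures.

116 kg

Volume: 609 m³ = 609,000 L.
Alkalinity to neutralize: (176 − 97) = 79 mg/L as CaCO₃ × 609,000 L = 48,110 g as CaCO₃.
Equivalents of H⁺ required: 48,110 ÷ 50 g/eq = 962.2 eq = 962.2 mol NaHSO₄.
Mass of NaHSO₄: 962.2 × 120.1 = 115,600 g.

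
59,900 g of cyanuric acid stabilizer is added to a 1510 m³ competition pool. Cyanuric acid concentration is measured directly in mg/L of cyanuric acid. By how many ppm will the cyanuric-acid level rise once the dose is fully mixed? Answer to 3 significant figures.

Volume: 1510 m³ = 1,510,000 L.
Rise: 59,900 g / 1,510,000 L × 1000 = 39.67 mg/L.

39.7 ppm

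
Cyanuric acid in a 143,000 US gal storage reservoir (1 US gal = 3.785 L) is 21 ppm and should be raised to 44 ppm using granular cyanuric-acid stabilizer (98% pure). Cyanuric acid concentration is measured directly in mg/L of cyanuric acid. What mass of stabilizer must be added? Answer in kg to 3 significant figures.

12.7 kg

Volume: 143,000 US gal × 3.785 L/gal = 541,255 L.
CYA to add: (44 − 21) = 23 mg/L × 541,255 L = 12,450 g cyanuric acid.
At 98% purity: 12,450 / 0.98 = 12,700 g product.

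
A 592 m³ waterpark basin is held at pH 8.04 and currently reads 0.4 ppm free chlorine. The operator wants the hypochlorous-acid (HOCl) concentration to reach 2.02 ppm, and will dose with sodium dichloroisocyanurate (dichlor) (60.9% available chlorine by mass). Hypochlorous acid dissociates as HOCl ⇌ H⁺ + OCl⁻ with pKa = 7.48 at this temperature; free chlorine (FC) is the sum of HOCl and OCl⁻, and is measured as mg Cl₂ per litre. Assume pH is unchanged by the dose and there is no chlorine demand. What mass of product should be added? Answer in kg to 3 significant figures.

8.70 kg

Volume: 592 m³ = 592,000 L.
[OCl⁻]/[HOCl] = 10^(pH − pKa) = 10^(8.04 − 7.48) = 3.631; fraction as HOCl = 1/(1 + 3.631) = 0.2159.
Free chlorine required for 2.02 ppm HOCl: 2.02 / 0.2159 = 9.354 ppm.
FC to add: 9.354 − 0.4 = 8.954 mg/L as Cl₂.
Cl₂ equivalent: 8.954 mg/L × 592,000 L = 5301 g.
Product at 60.9% available Cl: 5301 / 0.609 = 8704 g.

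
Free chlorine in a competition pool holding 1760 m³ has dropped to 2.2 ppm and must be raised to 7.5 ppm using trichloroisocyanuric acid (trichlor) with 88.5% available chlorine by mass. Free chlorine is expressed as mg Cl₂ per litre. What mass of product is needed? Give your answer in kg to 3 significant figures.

10.5 kg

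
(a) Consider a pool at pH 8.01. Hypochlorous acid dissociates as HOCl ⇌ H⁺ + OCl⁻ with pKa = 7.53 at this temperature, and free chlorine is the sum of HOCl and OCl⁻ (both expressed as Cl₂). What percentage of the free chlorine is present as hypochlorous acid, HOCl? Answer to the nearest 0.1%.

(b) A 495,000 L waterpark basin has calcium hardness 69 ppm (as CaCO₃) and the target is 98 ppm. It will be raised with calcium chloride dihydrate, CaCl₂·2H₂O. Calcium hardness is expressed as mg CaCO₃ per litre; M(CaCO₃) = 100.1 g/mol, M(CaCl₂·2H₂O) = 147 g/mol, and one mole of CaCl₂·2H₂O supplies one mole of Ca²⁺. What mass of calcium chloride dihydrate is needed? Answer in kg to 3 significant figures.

(a) [OCl⁻]/[HOCl] = 10^(pH − pKa) = 10^(8.01 − 7.53) = 10^0.48 = 3.02.
(a) Fraction as HOCl = 1 / (1 + 3.02) = 0.2488.

(b) Hardness to add: (98 − 69) = 29 mg/L as CaCO₃ × 495,000 L = 14,360 g as CaCO₃.
(b) Moles of Ca²⁺ (1 mol Ca²⁺ ≡ 1 mol CaCO₃): 14,360 / 100.1 g/mol = 143.4 mol.
(b) Mass of CaCl₂·2H₂O: 143.4 × 147 = 21,080 g.

(a) 24.9%; (b) 21.1 kg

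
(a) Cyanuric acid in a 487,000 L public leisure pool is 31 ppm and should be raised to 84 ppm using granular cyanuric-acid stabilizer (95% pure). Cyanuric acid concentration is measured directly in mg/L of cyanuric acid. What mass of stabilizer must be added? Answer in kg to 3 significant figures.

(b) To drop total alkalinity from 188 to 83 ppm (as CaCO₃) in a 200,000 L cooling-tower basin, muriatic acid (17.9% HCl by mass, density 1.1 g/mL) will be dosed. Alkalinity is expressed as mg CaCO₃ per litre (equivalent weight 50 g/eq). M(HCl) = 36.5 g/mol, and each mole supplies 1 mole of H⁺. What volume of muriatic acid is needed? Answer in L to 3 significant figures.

(a) 27.2 kg; (b) 77.9 L

(a) CYA to add: (84 − 31) = 53 mg/L × 487,000 L = 25,810 g cyanuric acid.
(a) At 95% purity: 25,810 / 0.95 = 27,170 g product.

(b) Alkalinity to neutralize: (188 − 83) = 105 mg/L as CaCO₃ × 200,000 L = 21,000 g as CaCO₃.
(b) Equivalents of H⁺ required: 21,000 ÷ 50 g/eq = 420 eq = 420 mol HCl.
(b) Mass of HCl: 420 × 36.5 = 15,330 g.
(b) Mass of 17.9% solution: 15,330 / 0.179 = 85,640 g.
(b) Volume: 85,640 g ÷ 1.1 g/mL = 77,860 mL.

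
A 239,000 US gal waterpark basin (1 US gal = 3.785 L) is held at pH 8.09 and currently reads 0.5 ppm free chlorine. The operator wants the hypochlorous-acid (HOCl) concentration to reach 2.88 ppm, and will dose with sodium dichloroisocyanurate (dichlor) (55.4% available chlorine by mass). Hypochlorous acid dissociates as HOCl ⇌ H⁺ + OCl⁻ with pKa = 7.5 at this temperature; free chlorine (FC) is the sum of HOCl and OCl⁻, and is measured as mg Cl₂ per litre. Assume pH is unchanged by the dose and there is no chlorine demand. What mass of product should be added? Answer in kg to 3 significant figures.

Volume: 239,000 US gal × 3.785 L/gal = 904,615 L.
[OCl⁻]/[HOCl] = 10^(pH − pKa) = 10^(8.09 − 7.5) = 3.89; fraction as HOCl = 1/(1 + 3.89) = 0.2045.
Free chlorine required for 2.88 ppm HOCl: 2.88 / 0.2045 = 14.08 ppm.
FC to add: 14.08 − 0.5 = 13.58 mg/L as Cl₂.
Cl₂ equivalent: 13.58 mg/L × 904,615 L = 12,290 g.
Product at 55.4% available Cl: 12,290 / 0.554 = 22,180 g.

22.2 kg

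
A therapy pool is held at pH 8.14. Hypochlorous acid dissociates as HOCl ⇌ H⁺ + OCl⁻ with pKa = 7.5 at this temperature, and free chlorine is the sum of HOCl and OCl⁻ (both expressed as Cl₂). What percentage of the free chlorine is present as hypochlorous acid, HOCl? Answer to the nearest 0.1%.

18.6%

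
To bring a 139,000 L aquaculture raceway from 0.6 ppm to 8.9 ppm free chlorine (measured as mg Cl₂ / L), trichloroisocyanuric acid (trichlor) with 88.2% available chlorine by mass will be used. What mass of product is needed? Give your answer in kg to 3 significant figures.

Chlorine deficit: 8.9 − 0.6 = 8.3 ppm = 8.3 mg/L as Cl₂.
Cl₂ equivalent needed: 8.3 mg/L × 139,000 L = 1,154,000 mg = 1154 g.
Product at 88.2% available chlorine: 1154 / 0.882 = 1308 g.

1.31 kg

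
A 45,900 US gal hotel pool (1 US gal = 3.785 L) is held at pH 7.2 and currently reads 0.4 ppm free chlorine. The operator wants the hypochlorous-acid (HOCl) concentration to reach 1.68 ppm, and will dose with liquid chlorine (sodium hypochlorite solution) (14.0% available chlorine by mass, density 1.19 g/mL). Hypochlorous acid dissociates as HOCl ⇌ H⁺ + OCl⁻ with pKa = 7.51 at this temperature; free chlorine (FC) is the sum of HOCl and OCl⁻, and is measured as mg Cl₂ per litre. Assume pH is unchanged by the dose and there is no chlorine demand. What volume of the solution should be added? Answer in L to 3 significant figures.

Volume: 45,900 US gal × 3.785 L/gal = 173,732 L.
[OCl⁻]/[HOCl] = 10^(pH − pKa) = 10^(7.2 − 7.51) = 0.4898; fraction as HOCl = 1/(1 + 0.4898) = 0.6712.
Free chlorine required for 1.68 ppm HOCl: 1.68 / 0.6712 = 2.503 ppm.
FC to add: 2.503 − 0.4 = 2.103 mg/L as Cl₂.
Cl₂ equivalent: 2.103 mg/L × 173,732 L = 365.3 g.
Product at 14.0% available Cl: 365.3 / 0.14 = 2609 g.
Volume: 2609 g ÷ 1.19 g/mL = 2193 mL.

2.19 L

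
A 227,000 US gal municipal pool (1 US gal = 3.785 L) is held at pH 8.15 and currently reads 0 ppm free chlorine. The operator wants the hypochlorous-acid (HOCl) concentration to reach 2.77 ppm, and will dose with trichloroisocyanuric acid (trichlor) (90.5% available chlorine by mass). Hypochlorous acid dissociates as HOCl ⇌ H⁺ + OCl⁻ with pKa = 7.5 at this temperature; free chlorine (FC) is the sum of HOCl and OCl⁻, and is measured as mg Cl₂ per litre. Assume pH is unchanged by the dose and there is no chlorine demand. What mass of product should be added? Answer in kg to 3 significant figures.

14.4 kg

Volume: 227,000 US gal × 3.785 L/gal = 859,195 L.
[OCl⁻]/[HOCl] = 10^(pH − pKa) = 10^(8.15 − 7.5) = 4.467; fraction as HOCl = 1/(1 + 4.467) = 0.1829.
Free chlorine required for 2.77 ppm HOCl: 2.77 / 0.1829 = 15.14 ppm.
FC to add: 15.14 − 0 = 15.14 mg/L as Cl₂.
Cl₂ equivalent: 15.14 mg/L × 859,195 L = 13,010 g.
Product at 90.5% available Cl: 13,010 / 0.905 = 14,380 g.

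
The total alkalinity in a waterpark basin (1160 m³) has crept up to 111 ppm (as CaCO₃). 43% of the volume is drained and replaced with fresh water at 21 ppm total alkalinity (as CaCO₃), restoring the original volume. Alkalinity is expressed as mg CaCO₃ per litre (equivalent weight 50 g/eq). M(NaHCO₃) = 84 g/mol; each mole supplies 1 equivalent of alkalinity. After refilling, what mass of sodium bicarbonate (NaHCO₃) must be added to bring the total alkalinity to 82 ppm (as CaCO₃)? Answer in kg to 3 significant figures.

Volume: 1160 m³ = 1,160,000 L.
After draining 43% and refilling: 111 × 0.57 + 21 × 0.43 = 72.3 ppm.
Deficit to target: 82 − 72.3 = 9.7 mg/L.
As CaCO₃: 9.7 mg/L × 1,160,000 L = 11,250 g; ÷ 50 g/eq ÷ 1 = 225 mol NaHCO₃.
Mass: 225 × 84 = 18,900 g.

18.9 kg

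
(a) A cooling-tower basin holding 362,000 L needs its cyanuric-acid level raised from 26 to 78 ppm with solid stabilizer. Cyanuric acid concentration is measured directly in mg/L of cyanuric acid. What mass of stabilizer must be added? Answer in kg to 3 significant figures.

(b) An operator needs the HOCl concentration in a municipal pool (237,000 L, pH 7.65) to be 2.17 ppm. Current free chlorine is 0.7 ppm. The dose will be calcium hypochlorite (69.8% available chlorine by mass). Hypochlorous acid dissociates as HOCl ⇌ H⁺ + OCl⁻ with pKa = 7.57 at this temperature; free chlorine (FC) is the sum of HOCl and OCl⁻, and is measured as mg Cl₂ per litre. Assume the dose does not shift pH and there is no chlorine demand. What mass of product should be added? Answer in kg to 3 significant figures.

(a) 18.8 kg; (b) 1.38 kg

(a) CYA to add: (78 − 26) = 52 mg/L × 362,000 L = 18,820 g cyanuric acid.

(b) [OCl⁻]/[HOCl] = 10^(pH − pKa) = 10^(7.65 − 7.57) = 1.202; fraction as HOCl = 1/(1 + 1.202) = 0.4541.
(b) Free chlorine required for 2.17 ppm HOCl: 2.17 / 0.4541 = 4.779 ppm.
(b) FC to add: 4.779 − 0.7 = 4.079 mg/L as Cl₂.
(b) Cl₂ equivalent: 4.079 mg/L × 237,000 L = 966.7 g.
(b) Product at 69.8% available Cl: 966.7 / 0.698 = 1385 g.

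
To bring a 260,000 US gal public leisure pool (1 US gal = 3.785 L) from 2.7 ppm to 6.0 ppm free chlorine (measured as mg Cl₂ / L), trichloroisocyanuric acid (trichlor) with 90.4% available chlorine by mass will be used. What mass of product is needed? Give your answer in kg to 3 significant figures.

Volume: 260,000 US gal × 3.785 L/gal = 984,100 L.
Chlorine deficit: 6.0 − 2.7 = 3.3 ppm = 3.3 mg/L as Cl₂.
Cl₂ equivalent needed: 3.3 mg/L × 984,100 L = 3,248,000 mg = 3248 g.
Product at 90.4% available chlorine: 3248 / 0.904 = 3592 g.

3.59 kg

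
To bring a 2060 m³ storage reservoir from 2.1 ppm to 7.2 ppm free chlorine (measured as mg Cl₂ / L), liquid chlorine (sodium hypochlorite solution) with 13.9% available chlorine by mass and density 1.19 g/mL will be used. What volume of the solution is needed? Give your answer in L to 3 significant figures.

63.5 L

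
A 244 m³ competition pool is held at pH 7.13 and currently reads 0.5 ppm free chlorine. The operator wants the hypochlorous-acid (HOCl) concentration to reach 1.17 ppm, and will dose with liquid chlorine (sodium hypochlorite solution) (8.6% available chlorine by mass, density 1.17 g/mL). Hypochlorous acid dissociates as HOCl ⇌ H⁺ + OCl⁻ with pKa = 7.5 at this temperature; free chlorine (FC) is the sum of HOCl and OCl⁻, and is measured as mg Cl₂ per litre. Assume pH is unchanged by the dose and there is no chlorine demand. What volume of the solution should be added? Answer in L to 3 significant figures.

Volume: 244 m³ = 244,000 L.
[OCl⁻]/[HOCl] = 10^(pH − pKa) = 10^(7.13 − 7.5) = 0.4266; fraction as HOCl = 1/(1 + 0.4266) = 0.701.
Free chlorine required for 1.17 ppm HOCl: 1.17 / 0.701 = 1.669 ppm.
FC to add: 1.669 − 0.5 = 1.169 mg/L as Cl₂.
Cl₂ equivalent: 1.169 mg/L × 244,000 L = 285.3 g.
Product at 8.6% available Cl: 285.3 / 0.086 = 3317 g.
Volume: 3317 g ÷ 1.17 g/mL = 2835 mL.

2.84 L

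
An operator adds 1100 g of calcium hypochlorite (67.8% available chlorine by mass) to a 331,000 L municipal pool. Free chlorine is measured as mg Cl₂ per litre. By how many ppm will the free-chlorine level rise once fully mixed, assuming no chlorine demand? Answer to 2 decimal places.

2.25 ppm

Available chlorine delivered: 1100 g × 0.678 = 745.8 g as Cl₂.
Concentration rise: 745.8 g / 331,000 L = 2.253 mg/L = 2.25 ppm.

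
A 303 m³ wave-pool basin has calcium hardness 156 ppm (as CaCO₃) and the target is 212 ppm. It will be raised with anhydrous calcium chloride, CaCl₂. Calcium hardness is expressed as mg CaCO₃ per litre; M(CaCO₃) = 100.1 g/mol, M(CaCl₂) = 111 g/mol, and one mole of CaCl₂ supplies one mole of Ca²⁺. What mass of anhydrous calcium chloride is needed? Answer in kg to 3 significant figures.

18.8 kg

Volume: 303 m³ = 303,000 L.
Hardness to add: (212 − 156) = 56 mg/L as CaCO₃ × 303,000 L = 16,970 g as CaCO₃.
Moles of Ca²⁺ (1 mol Ca²⁺ ≡ 1 mol CaCO₃): 16,970 / 100.1 g/mol = 169.5 mol.
Mass of CaCl₂: 169.5 × 111 = 18,820 g.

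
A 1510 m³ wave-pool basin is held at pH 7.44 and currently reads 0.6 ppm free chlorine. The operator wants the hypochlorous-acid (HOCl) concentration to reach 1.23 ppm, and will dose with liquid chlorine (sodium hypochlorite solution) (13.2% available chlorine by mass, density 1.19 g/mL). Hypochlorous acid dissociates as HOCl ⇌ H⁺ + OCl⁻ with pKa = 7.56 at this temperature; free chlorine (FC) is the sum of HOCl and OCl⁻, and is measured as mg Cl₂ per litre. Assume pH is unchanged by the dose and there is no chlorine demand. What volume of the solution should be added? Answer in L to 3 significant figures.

15.0 L

Volume: 1510 m³ = 1,510,000 L.
[OCl⁻]/[HOCl] = 10^(pH − pKa) = 10^(7.44 − 7.56) = 0.7586; fraction as HOCl = 1/(1 + 0.7586) = 0.5686.
Free chlorine required for 1.23 ppm HOCl: 1.23 / 0.5686 = 2.163 ppm.
FC to add: 2.163 − 0.6 = 1.563 mg/L as Cl₂.
Cl₂ equivalent: 1.563 mg/L × 1,510,000 L = 2360 g.
Product at 13.2% available Cl: 2360 / 0.132 = 17,880 g.
Volume: 17,880 g ÷ 1.19 g/mL = 15,030 mL.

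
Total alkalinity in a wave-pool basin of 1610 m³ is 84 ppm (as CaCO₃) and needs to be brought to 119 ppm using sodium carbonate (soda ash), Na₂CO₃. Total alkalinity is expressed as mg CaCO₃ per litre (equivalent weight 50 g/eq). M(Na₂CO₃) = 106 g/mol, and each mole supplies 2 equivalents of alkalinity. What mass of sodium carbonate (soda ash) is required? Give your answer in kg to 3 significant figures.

59.7 kg

Volume: 1610 m³ = 1,610,000 L.
Alkalinity to add: (119 − 84) = 35 mg/L as CaCO₃ × 1,610,000 L = 56,350 g as CaCO₃.
Equivalents: 56,350 g ÷ 50 g/eq = 1127 eq.
Each mole of Na₂CO₃ supplies 2 eq, so 1127 / 2 = 563.5 mol.
Mass: 563.5 mol × 106 g/mol = 59,730 g.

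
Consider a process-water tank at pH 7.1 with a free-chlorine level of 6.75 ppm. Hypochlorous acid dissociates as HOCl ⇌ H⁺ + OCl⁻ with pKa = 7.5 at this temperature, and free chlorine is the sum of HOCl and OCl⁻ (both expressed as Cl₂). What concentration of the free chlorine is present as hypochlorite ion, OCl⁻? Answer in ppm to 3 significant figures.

1.92 ppm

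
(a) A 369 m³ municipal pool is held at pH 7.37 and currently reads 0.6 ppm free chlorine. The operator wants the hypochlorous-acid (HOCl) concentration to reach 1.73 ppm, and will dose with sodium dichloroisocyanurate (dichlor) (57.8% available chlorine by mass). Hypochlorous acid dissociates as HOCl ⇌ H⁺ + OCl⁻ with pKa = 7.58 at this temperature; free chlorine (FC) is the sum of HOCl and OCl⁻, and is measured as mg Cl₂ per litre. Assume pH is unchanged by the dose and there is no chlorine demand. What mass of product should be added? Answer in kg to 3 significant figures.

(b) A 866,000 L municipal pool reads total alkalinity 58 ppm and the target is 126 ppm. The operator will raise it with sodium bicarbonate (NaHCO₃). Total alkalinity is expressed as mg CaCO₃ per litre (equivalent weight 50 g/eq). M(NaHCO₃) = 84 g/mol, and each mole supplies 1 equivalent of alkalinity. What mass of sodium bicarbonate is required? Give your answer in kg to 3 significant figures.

(a) 1.40 kg; (b) 98.9 kg

(a) Volume: 369 m³ = 369,000 L.
(a) [OCl⁻]/[HOCl] = 10^(pH − pKa) = 10^(7.37 − 7.58) = 0.6166; fraction as HOCl = 1/(1 + 0.6166) = 0.6186.
(a) Free chlorine required for 1.73 ppm HOCl: 1.73 / 0.6186 = 2.797 ppm.
(a) FC to add: 2.797 − 0.6 = 2.197 mg/L as Cl₂.
(a) Cl₂ equivalent: 2.197 mg/L × 369,000 L = 810.6 g.
(a) Product at 57.8% available Cl: 810.6 / 0.578 = 1402 g.

(b) Alkalinity to add: (126 − 58) = 68 mg/L as CaCO₃ × 866,000 L = 58,890 g as CaCO₃.
(b) Equivalents: 58,890 g ÷ 50 g/eq = 1178 eq.
(b) NaHCO₃ supplies 1 eq per mole → 1178 mol.
(b) Mass: 1178 mol × 84 g/mol = 98,930 g.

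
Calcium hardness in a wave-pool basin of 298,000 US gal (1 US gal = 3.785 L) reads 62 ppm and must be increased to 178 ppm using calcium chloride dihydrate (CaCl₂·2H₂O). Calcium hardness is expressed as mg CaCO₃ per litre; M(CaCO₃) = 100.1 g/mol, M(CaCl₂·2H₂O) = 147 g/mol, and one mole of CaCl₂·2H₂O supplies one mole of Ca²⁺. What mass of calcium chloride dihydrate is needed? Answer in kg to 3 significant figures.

192 kg

Volume: 298,000 US gal × 3.785 L/gal = 1,127,930 L.
Hardness to add: (178 − 62) = 116 mg/L as CaCO₃ × 1,127,930 L = 130,800 g as CaCO₃.
Moles of Ca²⁺ (1 mol Ca²⁺ ≡ 1 mol CaCO₃): 130,800 / 100.1 g/mol = 1307 mol.
Mass of CaCl₂·2H₂O: 1307 × 147 = 192,100 g.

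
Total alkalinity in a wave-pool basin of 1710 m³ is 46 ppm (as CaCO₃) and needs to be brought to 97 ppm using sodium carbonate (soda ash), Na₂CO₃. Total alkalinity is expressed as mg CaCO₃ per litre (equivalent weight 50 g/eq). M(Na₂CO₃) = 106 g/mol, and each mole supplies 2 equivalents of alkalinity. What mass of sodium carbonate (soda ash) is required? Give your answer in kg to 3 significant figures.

92.4 kg

Volume: 1710 m³ = 1,710,000 L.
Alkalinity to add: (97 − 46) = 51 mg/L as CaCO₃ × 1,710,000 L = 87,210 g as CaCO₃.
Equivalents: 87,210 g ÷ 50 g/eq = 1744 eq.
Each mole of Na₂CO₃ supplies 2 eq, so 1744 / 2 = 872.1 mol.
Mass: 872.1 mol × 106 g/mol = 92,440 g.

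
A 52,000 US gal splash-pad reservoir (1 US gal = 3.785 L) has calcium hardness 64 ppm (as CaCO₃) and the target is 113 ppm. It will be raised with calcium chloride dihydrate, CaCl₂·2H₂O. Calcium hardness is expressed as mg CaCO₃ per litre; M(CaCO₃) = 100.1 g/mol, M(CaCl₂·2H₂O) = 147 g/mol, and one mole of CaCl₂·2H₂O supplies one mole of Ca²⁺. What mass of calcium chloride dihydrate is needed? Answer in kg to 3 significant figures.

Volume: 52,000 US gal × 3.785 L/gal = 196,820 L.
Hardness to add: (113 − 64) = 49 mg/L as CaCO₃ × 196,820 L = 9644 g as CaCO₃.
Moles of Ca²⁺ (1 mol Ca²⁺ ≡ 1 mol CaCO₃): 9644 / 100.1 g/mol = 96.35 mol.
Mass of CaCl₂·2H₂O: 96.35 × 147 = 14,160 g.

14.2 kg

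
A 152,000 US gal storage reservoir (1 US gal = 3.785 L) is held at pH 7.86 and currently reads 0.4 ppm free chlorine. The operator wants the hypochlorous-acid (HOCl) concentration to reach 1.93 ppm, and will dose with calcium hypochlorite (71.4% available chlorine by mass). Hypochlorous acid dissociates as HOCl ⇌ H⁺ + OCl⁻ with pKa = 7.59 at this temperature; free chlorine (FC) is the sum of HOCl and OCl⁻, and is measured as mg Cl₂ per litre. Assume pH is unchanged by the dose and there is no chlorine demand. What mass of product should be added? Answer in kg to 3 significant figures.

4.13 kg

Volume: 152,000 US gal × 3.785 L/gal = 575,320 L.
[OCl⁻]/[HOCl] = 10^(pH − pKa) = 10^(7.86 − 7.59) = 1.862; fraction as HOCl = 1/(1 + 1.862) = 0.3494.
Free chlorine required for 1.93 ppm HOCl: 1.93 / 0.3494 = 5.524 ppm.
FC to add: 5.524 − 0.4 = 5.124 mg/L as Cl₂.
Cl₂ equivalent: 5.124 mg/L × 575,320 L = 2948 g.
Product at 71.4% available Cl: 2948 / 0.714 = 4129 g.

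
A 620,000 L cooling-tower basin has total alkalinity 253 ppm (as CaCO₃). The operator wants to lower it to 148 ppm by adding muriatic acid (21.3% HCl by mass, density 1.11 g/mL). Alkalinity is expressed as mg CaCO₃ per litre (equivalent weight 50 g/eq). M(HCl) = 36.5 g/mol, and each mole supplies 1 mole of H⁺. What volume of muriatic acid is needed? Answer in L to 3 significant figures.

201 L

Alkalinity to neutralize: (253 − 148) = 105 mg/L as CaCO₃ × 620,000 L = 65,100 g as CaCO₃.
Equivalents of H⁺ required: 65,100 ÷ 50 g/eq = 1302 eq = 1302 mol HCl.
Mass of HCl: 1302 × 36.5 = 47,520 g.
Mass of 21.3% solution: 47,520 / 0.213 = 223,100 g.
Volume: 223,100 g ÷ 1.11 g/mL = 201,000 mL.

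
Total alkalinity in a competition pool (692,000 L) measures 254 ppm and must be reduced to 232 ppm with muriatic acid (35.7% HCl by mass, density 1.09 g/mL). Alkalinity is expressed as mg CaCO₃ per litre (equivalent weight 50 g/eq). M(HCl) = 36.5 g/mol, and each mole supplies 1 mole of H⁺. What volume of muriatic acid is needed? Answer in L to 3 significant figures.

Alkalinity to neutralize: (254 − 232) = 22 mg/L as CaCO₃ × 692,000 L = 15,220 g as CaCO₃.
Equivalents of H⁺ required: 15,220 ÷ 50 g/eq = 304.5 eq = 304.5 mol HCl.
Mass of HCl: 304.5 × 36.5 = 11,110 g.
Mass of 35.7% solution: 11,110 / 0.357 = 31,130 g.
Volume: 31,130 g ÷ 1.09 g/mL = 28,560 mL.

28.6 L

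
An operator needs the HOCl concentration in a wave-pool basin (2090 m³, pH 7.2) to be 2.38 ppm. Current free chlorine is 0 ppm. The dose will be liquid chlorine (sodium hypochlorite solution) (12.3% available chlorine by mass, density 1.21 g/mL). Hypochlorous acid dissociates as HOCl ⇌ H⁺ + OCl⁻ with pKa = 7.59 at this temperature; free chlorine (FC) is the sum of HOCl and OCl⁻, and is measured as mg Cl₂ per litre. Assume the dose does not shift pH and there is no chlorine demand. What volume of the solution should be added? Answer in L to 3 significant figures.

47.0 L

Volume: 2090 m³ = 2,090,000 L.
[OCl⁻]/[HOCl] = 10^(pH − pKa) = 10^(7.2 − 7.59) = 0.4074; fraction as HOCl = 1/(1 + 0.4074) = 0.7105.
Free chlorine required for 2.38 ppm HOCl: 2.38 / 0.7105 = 3.35 ppm.
FC to add: 3.35 − 0 = 3.35 mg/L as Cl₂.
Cl₂ equivalent: 3.35 mg/L × 2,090,000 L = 7001 g.
Product at 12.3% available Cl: 7001 / 0.123 = 56,920 g.
Volume: 56,920 g ÷ 1.21 g/mL = 47,040 mL.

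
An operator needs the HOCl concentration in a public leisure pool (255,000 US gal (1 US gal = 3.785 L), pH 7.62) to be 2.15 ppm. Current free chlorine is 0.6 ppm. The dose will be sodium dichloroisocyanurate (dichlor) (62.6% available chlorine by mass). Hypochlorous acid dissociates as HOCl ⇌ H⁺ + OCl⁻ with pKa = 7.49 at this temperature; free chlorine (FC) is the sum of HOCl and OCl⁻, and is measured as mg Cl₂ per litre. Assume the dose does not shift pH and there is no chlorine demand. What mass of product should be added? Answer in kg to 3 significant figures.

Volume: 255,000 US gal × 3.785 L/gal = 965,175 L.
[OCl⁻]/[HOCl] = 10^(pH − pKa) = 10^(7.62 − 7.49) = 1.349; fraction as HOCl = 1/(1 + 1.349) = 0.4257.
Free chlorine required for 2.15 ppm HOCl: 2.15 / 0.4257 = 5.05 ppm.
FC to add: 5.05 − 0.6 = 4.45 mg/L as Cl₂.
Cl₂ equivalent: 4.45 mg/L × 965,175 L = 4295 g.
Product at 62.6% available Cl: 4295 / 0.626 = 6861 g.

6.86 kg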